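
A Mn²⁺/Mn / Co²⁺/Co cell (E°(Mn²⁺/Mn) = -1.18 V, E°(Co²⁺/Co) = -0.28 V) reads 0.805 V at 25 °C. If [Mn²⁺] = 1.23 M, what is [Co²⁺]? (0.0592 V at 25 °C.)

From the Nernst equation, log Q = n(E° − E)/0.0592 = 2(0.90 − 0.805)/0.0592 = 3.209, so Q = 1620.
With Q = [Mn²⁺]/[Co²⁺] and the known concentrations, [Co²⁺] in the denominator gives [Co²⁺] = 7.6 × 10^-4 M.

7.6 × 10^-4 M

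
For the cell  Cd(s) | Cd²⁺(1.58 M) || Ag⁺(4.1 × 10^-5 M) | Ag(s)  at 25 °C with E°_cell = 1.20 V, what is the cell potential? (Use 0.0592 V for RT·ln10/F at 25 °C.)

Balancing electrons gives n = 2; the reaction quotient is Q = [Cd²⁺]/[Ag⁺]^2 = 9.4 × 10^8.
At 25 °C, E = E° − (0.0592/n) log Q = 1.20 − (0.0592/2)(8.973) = 1.200 − 0.266 = 0.934 V.

0.934 V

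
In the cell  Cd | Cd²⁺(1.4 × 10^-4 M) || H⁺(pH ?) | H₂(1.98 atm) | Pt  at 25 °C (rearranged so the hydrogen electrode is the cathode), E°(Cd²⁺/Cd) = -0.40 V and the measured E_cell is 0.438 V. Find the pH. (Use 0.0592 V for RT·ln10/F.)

E°_cell = 0.40 V and n = 2.
log Q = n(E° − E)/0.0592 = 2×(0.40 − 0.438)/0.0592 = -1.284.
With Q = [Cd²⁺]·P(H₂) / [H⁺]^2, solving for [H⁺] gives log[H⁺] = -1.137, so pH = 1.14.

pH = 1.14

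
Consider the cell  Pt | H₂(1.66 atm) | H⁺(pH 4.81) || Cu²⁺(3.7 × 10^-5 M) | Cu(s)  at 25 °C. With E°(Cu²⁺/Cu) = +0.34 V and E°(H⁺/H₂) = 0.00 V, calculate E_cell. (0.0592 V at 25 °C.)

0.50 V

The Cu²⁺/Cu couple is the cathode, so E°_cell = 0.34 V; n = 2.
[H⁺] = 10^(−4.81) = 1.5 × 10^-5 M, and Q = [H⁺]^2 / ([Cu²⁺]·P(H₂)) = 3.91 × 10^-6.
E = E° − (0.0592/2) log Q = 0.34 − (0.0592/2)(-5.408) = 0.500 V.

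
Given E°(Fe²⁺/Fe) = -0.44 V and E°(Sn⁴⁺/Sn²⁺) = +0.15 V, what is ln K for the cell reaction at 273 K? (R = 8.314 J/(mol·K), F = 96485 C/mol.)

E°_cell = +0.15 − (-0.44) = 0.59 V, with n = 2 electrons transferred.
At equilibrium E = 0, so the Nernst equation gives ln K = nFE°/RT = (2)(96485)(0.59)/((8.314)(273)) = 50.16.

ln K = 50.2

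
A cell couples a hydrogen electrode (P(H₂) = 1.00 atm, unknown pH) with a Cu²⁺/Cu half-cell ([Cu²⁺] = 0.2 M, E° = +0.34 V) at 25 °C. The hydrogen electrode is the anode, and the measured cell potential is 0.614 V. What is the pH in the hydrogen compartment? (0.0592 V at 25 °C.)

pH = 4.98

E°_cell = 0.34 V and n = 2.
log Q = n(E° − E)/0.0592 = 2×(0.34 − 0.614)/0.0592 = -9.257.
With Q = [H⁺]^2 / ([Cu²⁺]·P(H₂)), solving for [H⁺] gives log[H⁺] = -4.978, so pH = 4.98.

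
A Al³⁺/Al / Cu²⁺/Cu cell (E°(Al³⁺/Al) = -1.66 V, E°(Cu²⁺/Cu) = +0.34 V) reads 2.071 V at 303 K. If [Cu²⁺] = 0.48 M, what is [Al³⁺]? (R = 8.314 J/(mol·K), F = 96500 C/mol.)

From the Nernst equation, ln Q = nF(E° − E)/RT = 6×96500×(2.00 − 2.071)/(8.314×303) = -16.319, so Q = 8.18 × 10^-8.
With Q = [Al³⁺]^2/[Cu²⁺]^3 and the known concentrations, [Al³⁺]^2 in the numerator gives [Al³⁺] = 9.5 × 10^-5 M.

9.5 × 10^-5 M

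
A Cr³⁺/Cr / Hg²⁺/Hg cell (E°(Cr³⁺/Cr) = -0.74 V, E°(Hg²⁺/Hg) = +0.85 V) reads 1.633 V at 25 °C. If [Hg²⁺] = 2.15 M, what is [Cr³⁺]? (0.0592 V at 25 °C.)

From the Nernst equation, log Q = n(E° − E)/0.0592 = 6(1.59 − 1.633)/0.0592 = -4.358, so Q = 4.38 × 10^-5.
With Q = [Cr³⁺]^2/[Hg²⁺]^3 and the known concentrations, [Cr³⁺]^2 in the numerator gives [Cr³⁺] = 0.021 M.

0.021 M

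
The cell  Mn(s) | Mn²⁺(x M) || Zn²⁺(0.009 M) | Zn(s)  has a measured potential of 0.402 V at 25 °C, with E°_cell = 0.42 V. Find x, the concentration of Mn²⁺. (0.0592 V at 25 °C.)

From the Nernst equation, log Q = n(E° − E)/0.0592 = 2(0.42 − 0.402)/0.0592 = 0.608, so Q = 4.06.
With Q = [Mn²⁺]/[Zn²⁺] and the known concentrations, [Mn²⁺] in the numerator gives [Mn²⁺] = 0.037 M.

0.037 M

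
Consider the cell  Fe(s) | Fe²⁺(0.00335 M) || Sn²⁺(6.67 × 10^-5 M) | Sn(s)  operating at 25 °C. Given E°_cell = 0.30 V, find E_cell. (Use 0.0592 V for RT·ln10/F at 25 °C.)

0.250 V

Balancing electrons gives n = 2; the reaction quotient is Q = [Fe²⁺]/[Sn²⁺] = 50.2.
At 25 °C, E = E° − (0.0592/n) log Q = 0.30 − (0.0592/2)(1.701) = 0.300 − 0.050 = 0.250 V.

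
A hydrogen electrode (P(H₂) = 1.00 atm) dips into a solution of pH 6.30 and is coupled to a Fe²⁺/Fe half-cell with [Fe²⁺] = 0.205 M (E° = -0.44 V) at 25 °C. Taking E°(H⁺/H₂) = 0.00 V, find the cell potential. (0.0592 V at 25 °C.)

The hydrogen couple is the cathode, so E°_cell = 0.44 V; n = 2.
[H⁺] = 10^(−6.30) = 5 × 10^-7 M, and Q = [Fe²⁺]·P(H₂) / [H⁺]^2 = 8.16 × 10^11.
E = E° − (0.0592/2) log Q = 0.44 − (0.0592/2)(11.912) = 0.087 V.

0.087 V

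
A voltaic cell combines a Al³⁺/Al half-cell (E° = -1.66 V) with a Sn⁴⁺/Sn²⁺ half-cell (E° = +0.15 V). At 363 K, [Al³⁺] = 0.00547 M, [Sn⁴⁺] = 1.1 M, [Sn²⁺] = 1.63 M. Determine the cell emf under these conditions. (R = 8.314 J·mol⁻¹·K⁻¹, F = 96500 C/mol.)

1.86 V

The Sn⁴⁺/Sn²⁺ couple has the higher reduction potential and acts as the cathode, so E°_cell = +0.15 − (-1.66) = 1.81 V.
Balancing electrons gives n = 6; the reaction quotient is Q = [Al³⁺]^2·[Sn²⁺]^3/[Sn⁴⁺]^3 = 9.74 × 10^-5.
E = E° − (RT/nF) ln Q = 1.81 − (8.314×363)/(6×96500) × (-9.237) = 1.810 + 0.048 = 1.858 V.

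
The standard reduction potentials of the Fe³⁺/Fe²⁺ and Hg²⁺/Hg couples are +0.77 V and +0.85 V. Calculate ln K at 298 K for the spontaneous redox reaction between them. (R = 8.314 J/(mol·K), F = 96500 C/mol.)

ln K = 6.2

E°_cell = +0.85 − (+0.77) = 0.08 V, with n = 2 electrons transferred.
At equilibrium E = 0, so the Nernst equation gives ln K = nFE°/RT = (2)(96500)(0.08)/((8.314)(298)) = 6.23.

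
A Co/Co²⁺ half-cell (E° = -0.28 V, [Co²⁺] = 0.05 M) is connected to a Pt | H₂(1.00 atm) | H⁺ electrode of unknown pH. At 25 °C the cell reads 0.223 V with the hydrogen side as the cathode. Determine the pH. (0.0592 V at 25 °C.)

pH = 1.61

E°_cell = 0.28 V and n = 2.
log Q = n(E° − E)/0.0592 = 2×(0.28 − 0.223)/0.0592 = 1.926.
With Q = [Co²⁺]·P(H₂) / [H⁺]^2, solving for [H⁺] gives log[H⁺] = -1.613, so pH = 1.61.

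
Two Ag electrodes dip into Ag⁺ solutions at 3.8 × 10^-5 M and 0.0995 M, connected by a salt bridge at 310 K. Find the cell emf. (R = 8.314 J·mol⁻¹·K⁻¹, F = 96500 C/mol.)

0.21 V

Both half-cells are Ag⁺/Ag, so E°_cell = 0. The concentrated side is the cathode; the cell reaction moves Ag⁺ from high to low concentration with n = 1.
Q = [Ag⁺]_dilute/[Ag⁺]_conc = 3.8 × 10^-5/0.0995 = 3.82 × 10^-4.
E = 0 − (RT/nF) ln Q = −((8.314×310)/(1×96500))(-7.870) = 0.2102 V.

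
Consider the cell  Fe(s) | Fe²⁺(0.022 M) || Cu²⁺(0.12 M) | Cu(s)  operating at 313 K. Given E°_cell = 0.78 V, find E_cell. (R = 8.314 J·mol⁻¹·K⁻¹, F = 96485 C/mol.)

0.803 V

Balancing electrons gives n = 2; the reaction quotient is Q = [Fe²⁺]/[Cu²⁺] = 0.183.
E = E° − (RT/nF) ln Q = 0.78 − (8.314×313)/(2×96485) × (-1.696) = 0.780 + 0.023 = 0.803 V.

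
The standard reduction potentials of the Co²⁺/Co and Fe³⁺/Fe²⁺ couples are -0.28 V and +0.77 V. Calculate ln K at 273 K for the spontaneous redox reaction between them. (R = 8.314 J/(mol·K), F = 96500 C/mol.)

ln K = 89.3

E°_cell = +0.77 − (-0.28) = 1.05 V, with n = 2 electrons transferred.
At equilibrium E = 0, so the Nernst equation gives ln K = nFE°/RT = (2)(96500)(1.05)/((8.314)(273)) = 89.28.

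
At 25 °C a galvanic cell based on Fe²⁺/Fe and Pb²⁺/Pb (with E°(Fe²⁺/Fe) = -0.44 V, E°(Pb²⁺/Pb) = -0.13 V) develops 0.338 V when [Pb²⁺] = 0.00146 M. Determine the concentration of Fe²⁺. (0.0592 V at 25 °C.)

From the Nernst equation, log Q = n(E° − E)/0.0592 = 2(0.31 − 0.338)/0.0592 = -0.946, so Q = 0.113.
With Q = [Fe²⁺]/[Pb²⁺] and the known concentrations, [Fe²⁺] in the numerator gives [Fe²⁺] = 1.7 × 10^-4 M.

1.7 × 10^-4 M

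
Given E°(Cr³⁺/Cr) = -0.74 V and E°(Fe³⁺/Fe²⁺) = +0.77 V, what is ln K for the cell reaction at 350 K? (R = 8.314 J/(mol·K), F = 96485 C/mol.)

E°_cell = +0.77 − (-0.74) = 1.51 V, with n = 3 electrons transferred.
At equilibrium E = 0, so the Nernst equation gives ln K = nFE°/RT = (3)(96485)(1.51)/((8.314)(350)) = 150.20.

ln K = 150.2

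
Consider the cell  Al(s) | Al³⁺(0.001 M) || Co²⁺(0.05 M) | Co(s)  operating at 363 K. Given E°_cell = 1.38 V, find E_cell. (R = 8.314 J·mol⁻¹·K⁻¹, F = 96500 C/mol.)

1.41 V

Balancing electrons gives n = 6; the reaction quotient is Q = [Al³⁺]^2/[Co²⁺]^3 = 0.00800.
E = E° − (RT/nF) ln Q = 1.38 − (8.314×363)/(6×96500) × (-4.828) = 1.380 + 0.025 = 1.405 V.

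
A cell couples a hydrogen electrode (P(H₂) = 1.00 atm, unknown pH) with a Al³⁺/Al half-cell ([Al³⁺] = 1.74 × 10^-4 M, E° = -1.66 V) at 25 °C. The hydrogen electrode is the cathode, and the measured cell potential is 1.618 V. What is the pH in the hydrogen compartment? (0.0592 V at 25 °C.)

pH = 1.96

E°_cell = 1.66 V and n = 6.
log Q = n(E° − E)/0.0592 = 6×(1.66 − 1.618)/0.0592 = 4.257.
With Q = [Al³⁺]^2·P(H₂)^3 / [H⁺]^6, solving for [H⁺] gives log[H⁺] = -1.963, so pH = 1.96.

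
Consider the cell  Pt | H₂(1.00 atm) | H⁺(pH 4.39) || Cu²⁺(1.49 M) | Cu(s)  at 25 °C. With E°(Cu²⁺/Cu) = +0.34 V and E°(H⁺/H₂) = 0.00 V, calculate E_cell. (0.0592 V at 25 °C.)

0.61 V

The Cu²⁺/Cu couple is the cathode, so E°_cell = 0.34 V; n = 2.
[H⁺] = 10^(−4.39) = 4.1 × 10^-5 M, and Q = [H⁺]^2 / ([Cu²⁺]·P(H₂)) = 1.11 × 10^-9.
E = E° − (0.0592/2) log Q = 0.34 − (0.0592/2)(-8.953) = 0.605 V.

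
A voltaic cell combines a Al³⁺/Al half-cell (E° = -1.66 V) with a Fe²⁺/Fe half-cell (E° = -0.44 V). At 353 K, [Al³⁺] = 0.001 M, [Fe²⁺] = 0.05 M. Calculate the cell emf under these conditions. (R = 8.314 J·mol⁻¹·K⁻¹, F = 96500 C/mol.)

1.24 V

The Fe²⁺/Fe couple has the higher reduction potential and acts as the cathode, so E°_cell = -0.44 − (-1.66) = 1.22 V.
Balancing electrons gives n = 6; the reaction quotient is Q = [Al³⁺]^2/[Fe²⁺]^3 = 0.00800.
E = E° − (RT/nF) ln Q = 1.22 − (8.314×353)/(6×96500) × (-4.828) = 1.220 + 0.024 = 1.244 V.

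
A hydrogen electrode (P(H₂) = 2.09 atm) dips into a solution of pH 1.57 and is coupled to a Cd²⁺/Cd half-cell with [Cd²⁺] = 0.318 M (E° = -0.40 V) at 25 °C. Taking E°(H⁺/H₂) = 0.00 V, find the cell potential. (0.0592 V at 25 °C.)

The hydrogen couple is the cathode, so E°_cell = 0.40 V; n = 2.
[H⁺] = 10^(−1.57) = 0.027 M, and Q = [Cd²⁺]·P(H₂) / [H⁺]^2 = 917.
E = E° − (0.0592/2) log Q = 0.40 − (0.0592/2)(2.963) = 0.312 V.

0.31 V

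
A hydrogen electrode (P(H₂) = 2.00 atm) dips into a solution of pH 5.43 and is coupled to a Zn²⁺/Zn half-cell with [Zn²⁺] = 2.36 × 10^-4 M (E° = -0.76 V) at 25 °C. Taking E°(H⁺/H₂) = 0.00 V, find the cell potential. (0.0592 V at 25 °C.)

0.54 V

The hydrogen couple is the cathode, so E°_cell = 0.76 V; n = 2.
[H⁺] = 10^(−5.43) = 3.7 × 10^-6 M, and Q = [Zn²⁺]·P(H₂) / [H⁺]^2 = 3.42 × 10^7.
E = E° − (0.0592/2) log Q = 0.76 − (0.0592/2)(7.534) = 0.537 V.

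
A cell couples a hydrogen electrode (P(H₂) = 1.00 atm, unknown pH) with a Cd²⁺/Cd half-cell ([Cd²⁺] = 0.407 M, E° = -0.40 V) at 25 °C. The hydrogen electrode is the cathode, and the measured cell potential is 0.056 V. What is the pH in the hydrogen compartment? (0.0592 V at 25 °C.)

E°_cell = 0.40 V and n = 2.
log Q = n(E° − E)/0.0592 = 2×(0.40 − 0.056)/0.0592 = 11.622.
With Q = [Cd²⁺]·P(H₂) / [H⁺]^2, solving for [H⁺] gives log[H⁺] = -6.006, so pH = 6.01.

pH = 6.01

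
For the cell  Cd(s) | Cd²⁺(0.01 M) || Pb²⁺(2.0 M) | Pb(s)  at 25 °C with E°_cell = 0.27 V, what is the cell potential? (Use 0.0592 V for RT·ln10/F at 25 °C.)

Balancing electrons gives n = 2; the reaction quotient is Q = [Cd²⁺]/[Pb²⁺] = 0.00500.
At 25 °C, E = E° − (0.0592/n) log Q = 0.27 − (0.0592/2)(-2.301) = 0.270 + 0.068 = 0.338 V.

0.338 V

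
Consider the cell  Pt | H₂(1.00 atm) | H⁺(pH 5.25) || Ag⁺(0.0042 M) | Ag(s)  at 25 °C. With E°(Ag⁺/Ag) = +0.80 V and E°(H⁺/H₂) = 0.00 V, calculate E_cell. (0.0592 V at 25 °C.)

The Ag⁺/Ag couple is the cathode, so E°_cell = 0.80 V; n = 2.
[H⁺] = 10^(−5.25) = 5.6 × 10^-6 M, and Q = [H⁺]^2 / ([Ag⁺]^2·P(H₂)) = 1.79 × 10^-6.
E = E° − (0.0592/2) log Q = 0.80 − (0.0592/2)(-5.746) = 0.970 V.

0.97 V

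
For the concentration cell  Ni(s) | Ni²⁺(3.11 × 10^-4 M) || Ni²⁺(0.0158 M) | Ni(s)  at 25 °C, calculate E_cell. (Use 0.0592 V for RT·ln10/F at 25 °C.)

Both half-cells are Ni²⁺/Ni, so E°_cell = 0. The concentrated side is the cathode; the cell reaction moves Ni²⁺ from high to low concentration with n = 2.
Q = [Ni²⁺]_dilute/[Ni²⁺]_conc = 3.11 × 10^-4/0.0158 = 0.0197.
E = 0 − (0.0592/2) log Q = −(0.0592/2)(-1.706) = 0.0505 V.

0.050 V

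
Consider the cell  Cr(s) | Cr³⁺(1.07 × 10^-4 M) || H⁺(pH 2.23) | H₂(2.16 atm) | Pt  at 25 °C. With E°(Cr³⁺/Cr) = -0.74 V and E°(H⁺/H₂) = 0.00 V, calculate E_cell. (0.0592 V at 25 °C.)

The hydrogen couple is the cathode, so E°_cell = 0.74 V; n = 6.
[H⁺] = 10^(−2.23) = 0.0059 M, and Q = [Cr³⁺]^2·P(H₂)^3 / [H⁺]^6 = 2.77 × 10^6.
E = E° − (0.0592/6) log Q = 0.74 − (0.0592/6)(6.442) = 0.676 V.

0.68 V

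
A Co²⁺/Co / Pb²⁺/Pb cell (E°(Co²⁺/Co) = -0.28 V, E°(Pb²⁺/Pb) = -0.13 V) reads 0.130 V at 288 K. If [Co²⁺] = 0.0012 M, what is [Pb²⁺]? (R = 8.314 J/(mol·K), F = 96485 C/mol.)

2.4 × 10^-4 M

From the Nernst equation, ln Q = nF(E° − E)/RT = 2×96485×(0.15 − 0.130)/(8.314×288) = 1.612, so Q = 5.01.
With Q = [Co²⁺]/[Pb²⁺] and the known concentrations, [Pb²⁺] in the denominator gives [Pb²⁺] = 2.4 × 10^-4 M.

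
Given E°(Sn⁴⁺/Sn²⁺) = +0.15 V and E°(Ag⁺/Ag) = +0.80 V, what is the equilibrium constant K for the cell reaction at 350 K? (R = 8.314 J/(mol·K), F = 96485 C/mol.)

E°_cell = +0.80 − (+0.15) = 0.65 V, with n = 2 electrons transferred.
At equilibrium E = 0, so the Nernst equation gives ln K = nFE°/RT = (2)(96485)(0.65)/((8.314)(350)) = 43.10.
K = e^43.10 = 5.2 × 10^18.

5.2 × 10^18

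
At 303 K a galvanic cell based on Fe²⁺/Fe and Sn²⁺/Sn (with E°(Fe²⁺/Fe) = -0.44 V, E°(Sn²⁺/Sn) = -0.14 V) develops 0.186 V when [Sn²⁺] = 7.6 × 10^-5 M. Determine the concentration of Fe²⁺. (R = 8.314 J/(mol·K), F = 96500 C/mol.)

From the Nernst equation, ln Q = nF(E° − E)/RT = 2×96500×(0.30 − 0.186)/(8.314×303) = 8.734, so Q = 6210.
With Q = [Fe²⁺]/[Sn²⁺] and the known concentrations, [Fe²⁺] in the numerator gives [Fe²⁺] = 0.47 M.

0.47 M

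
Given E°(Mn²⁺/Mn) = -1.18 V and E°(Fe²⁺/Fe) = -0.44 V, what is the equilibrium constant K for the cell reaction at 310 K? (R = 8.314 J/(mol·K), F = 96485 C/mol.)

1.2 × 10^24

E°_cell = -0.44 − (-1.18) = 0.74 V, with n = 2 electrons transferred.
At equilibrium E = 0, so the Nernst equation gives ln K = nFE°/RT = (2)(96485)(0.74)/((8.314)(310)) = 55.41.
K = e^55.41 = 1.2 × 10^24.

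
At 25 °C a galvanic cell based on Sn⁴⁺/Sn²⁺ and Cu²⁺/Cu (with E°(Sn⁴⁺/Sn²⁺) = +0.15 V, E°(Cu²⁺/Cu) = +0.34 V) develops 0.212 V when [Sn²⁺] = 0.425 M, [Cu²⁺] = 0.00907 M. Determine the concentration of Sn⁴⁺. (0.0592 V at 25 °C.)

7 × 10^-4 M

From the Nernst equation, log Q = n(E° − E)/0.0592 = 2(0.19 − 0.212)/0.0592 = -0.743, so Q = 0.181.
With Q = [Sn⁴⁺]/([Sn²⁺]·[Cu²⁺]) and the known concentrations, [Sn⁴⁺] in the numerator gives [Sn⁴⁺] = 7 × 10^-4 M.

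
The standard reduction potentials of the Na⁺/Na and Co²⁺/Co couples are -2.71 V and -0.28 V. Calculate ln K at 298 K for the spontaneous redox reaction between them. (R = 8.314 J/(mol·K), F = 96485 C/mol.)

E°_cell = -0.28 − (-2.71) = 2.43 V, with n = 2 electrons transferred.
At equilibrium E = 0, so the Nernst equation gives ln K = nFE°/RT = (2)(96485)(2.43)/((8.314)(298)) = 189.26.

ln K = 189.3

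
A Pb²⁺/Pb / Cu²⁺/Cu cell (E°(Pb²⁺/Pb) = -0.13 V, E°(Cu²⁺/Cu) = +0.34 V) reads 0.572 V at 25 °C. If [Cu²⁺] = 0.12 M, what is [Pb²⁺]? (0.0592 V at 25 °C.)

From the Nernst equation, log Q = n(E° − E)/0.0592 = 2(0.47 − 0.572)/0.0592 = -3.446, so Q = 3.58 × 10^-4.
With Q = [Pb²⁺]/[Cu²⁺] and the known concentrations, [Pb²⁺] in the numerator gives [Pb²⁺] = 4.3 × 10^-5 M.

4.3 × 10^-5 M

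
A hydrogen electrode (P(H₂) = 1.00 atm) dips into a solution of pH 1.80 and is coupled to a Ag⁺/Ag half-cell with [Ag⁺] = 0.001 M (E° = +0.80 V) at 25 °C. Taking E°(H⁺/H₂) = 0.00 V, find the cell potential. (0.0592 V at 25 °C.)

The Ag⁺/Ag couple is the cathode, so E°_cell = 0.80 V; n = 2.
[H⁺] = 10^(−1.80) = 0.016 M, and Q = [H⁺]^2 / ([Ag⁺]^2·P(H₂)) = 251.
E = E° − (0.0592/2) log Q = 0.80 − (0.0592/2)(2.400) = 0.729 V.

0.73 V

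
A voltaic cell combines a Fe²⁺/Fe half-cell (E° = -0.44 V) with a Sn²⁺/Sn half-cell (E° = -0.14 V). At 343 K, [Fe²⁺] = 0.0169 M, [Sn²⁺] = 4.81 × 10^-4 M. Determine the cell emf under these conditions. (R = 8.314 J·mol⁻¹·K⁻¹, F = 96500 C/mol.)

The Sn²⁺/Sn couple has the higher reduction potential and acts as the cathode, so E°_cell = -0.14 − (-0.44) = 0.30 V.
Balancing electrons gives n = 2; the reaction quotient is Q = [Fe²⁺]/[Sn²⁺] = 35.1.
E = E° − (RT/nF) ln Q = 0.30 − (8.314×343)/(2×96500) × (3.559) = 0.300 − 0.053 = 0.247 V.

0.247 V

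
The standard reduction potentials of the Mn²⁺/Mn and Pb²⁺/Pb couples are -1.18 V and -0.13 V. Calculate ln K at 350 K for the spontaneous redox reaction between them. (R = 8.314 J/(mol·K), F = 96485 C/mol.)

ln K = 69.6

E°_cell = -0.13 − (-1.18) = 1.05 V, with n = 2 electrons transferred.
At equilibrium E = 0, so the Nernst equation gives ln K = nFE°/RT = (2)(96485)(1.05)/((8.314)(350)) = 69.63.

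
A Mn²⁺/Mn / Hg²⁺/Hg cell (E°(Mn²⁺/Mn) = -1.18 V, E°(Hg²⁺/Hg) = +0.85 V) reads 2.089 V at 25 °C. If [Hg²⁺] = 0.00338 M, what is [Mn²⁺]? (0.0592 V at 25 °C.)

3.4 × 10^-5 M

From the Nernst equation, log Q = n(E° − E)/0.0592 = 2(2.03 − 2.089)/0.0592 = -1.993, so Q = 0.0102.
With Q = [Mn²⁺]/[Hg²⁺] and the known concentrations, [Mn²⁺] in the numerator gives [Mn²⁺] = 3.4 × 10^-5 M.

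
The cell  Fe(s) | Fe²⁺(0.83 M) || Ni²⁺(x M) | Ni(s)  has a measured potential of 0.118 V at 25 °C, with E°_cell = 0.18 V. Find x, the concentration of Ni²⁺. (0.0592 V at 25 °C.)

0.0067 M

From the Nernst equation, log Q = n(E° − E)/0.0592 = 2(0.18 − 0.118)/0.0592 = 2.095, so Q = 124.
With Q = [Fe²⁺]/[Ni²⁺] and the known concentrations, [Ni²⁺] in the denominator gives [Ni²⁺] = 0.0067 M.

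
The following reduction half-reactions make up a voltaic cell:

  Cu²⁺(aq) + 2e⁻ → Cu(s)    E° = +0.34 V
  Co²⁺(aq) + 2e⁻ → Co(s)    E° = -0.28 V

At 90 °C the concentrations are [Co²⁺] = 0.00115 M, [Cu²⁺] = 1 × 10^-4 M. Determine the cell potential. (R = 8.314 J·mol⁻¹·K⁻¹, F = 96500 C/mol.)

The Cu²⁺/Cu couple has the higher reduction potential and acts as the cathode, so E°_cell = +0.34 − (-0.28) = 0.62 V.
Balancing electrons gives n = 2; the reaction quotient is Q = [Co²⁺]/[Cu²⁺] = 11.5.
E = E° − (RT/nF) ln Q = 0.62 − (8.314×363)/(2×96500) × (2.442) = 0.620 − 0.038 = 0.582 V.

0.582 V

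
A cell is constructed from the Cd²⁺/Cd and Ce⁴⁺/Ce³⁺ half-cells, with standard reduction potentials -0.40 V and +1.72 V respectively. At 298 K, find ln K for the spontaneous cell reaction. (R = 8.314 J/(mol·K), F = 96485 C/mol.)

E°_cell = +1.72 − (-0.40) = 2.12 V, with n = 2 electrons transferred.
At equilibrium E = 0, so the Nernst equation gives ln K = nFE°/RT = (2)(96485)(2.12)/((8.314)(298)) = 165.12.

ln K = 165.1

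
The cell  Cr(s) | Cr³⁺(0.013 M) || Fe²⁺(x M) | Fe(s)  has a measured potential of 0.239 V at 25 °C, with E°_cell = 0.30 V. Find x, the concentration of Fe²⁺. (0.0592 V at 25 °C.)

4.8 × 10^-4 M

From the Nernst equation, log Q = n(E° − E)/0.0592 = 6(0.30 − 0.239)/0.0592 = 6.182, so Q = 1.52 × 10^6.
With Q = [Cr³⁺]^2/[Fe²⁺]^3 and the known concentrations, [Fe²⁺]^3 in the denominator gives [Fe²⁺] = 4.8 × 10^-4 M.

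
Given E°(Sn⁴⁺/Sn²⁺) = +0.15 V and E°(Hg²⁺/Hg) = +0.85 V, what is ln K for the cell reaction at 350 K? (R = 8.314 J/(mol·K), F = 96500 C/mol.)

ln K = 46.4

E°_cell = +0.85 − (+0.15) = 0.70 V, with n = 2 electrons transferred.
At equilibrium E = 0, so the Nernst equation gives ln K = nFE°/RT = (2)(96500)(0.70)/((8.314)(350)) = 46.43.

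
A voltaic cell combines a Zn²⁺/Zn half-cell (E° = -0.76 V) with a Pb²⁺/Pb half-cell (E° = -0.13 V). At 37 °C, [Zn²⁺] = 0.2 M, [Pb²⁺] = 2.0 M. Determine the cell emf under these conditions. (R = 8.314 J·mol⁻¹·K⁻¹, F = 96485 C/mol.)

0.661 V

The Pb²⁺/Pb couple has the higher reduction potential and acts as the cathode, so E°_cell = -0.13 − (-0.76) = 0.63 V.
Balancing electrons gives n = 2; the reaction quotient is Q = [Zn²⁺]/[Pb²⁺] = 0.100.
E = E° − (RT/nF) ln Q = 0.63 − (8.314×310)/(2×96485) × (-2.303) = 0.630 + 0.031 = 0.661 V.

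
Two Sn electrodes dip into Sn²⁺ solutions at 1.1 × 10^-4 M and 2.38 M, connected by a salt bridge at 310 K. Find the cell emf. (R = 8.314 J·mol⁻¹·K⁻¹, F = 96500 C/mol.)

Both half-cells are Sn²⁺/Sn, so E°_cell = 0. The concentrated side is the cathode; the cell reaction moves Sn²⁺ from high to low concentration with n = 2.
Q = [Sn²⁺]_dilute/[Sn²⁺]_conc = 1.1 × 10^-4/2.38 = 4.62 × 10^-5.
E = 0 − (RT/nF) ln Q = −((8.314×310)/(2×96500))(-9.982) = 0.1333 V.

0.13 V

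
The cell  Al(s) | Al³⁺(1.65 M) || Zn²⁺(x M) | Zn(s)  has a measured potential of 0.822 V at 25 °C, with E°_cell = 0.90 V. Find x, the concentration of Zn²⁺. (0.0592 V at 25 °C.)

0.0032 M

From the Nernst equation, log Q = n(E° − E)/0.0592 = 6(0.90 − 0.822)/0.0592 = 7.905, so Q = 8.04 × 10^7.
With Q = [Al³⁺]^2/[Zn²⁺]^3 and the known concentrations, [Zn²⁺]^3 in the denominator gives [Zn²⁺] = 0.0032 M.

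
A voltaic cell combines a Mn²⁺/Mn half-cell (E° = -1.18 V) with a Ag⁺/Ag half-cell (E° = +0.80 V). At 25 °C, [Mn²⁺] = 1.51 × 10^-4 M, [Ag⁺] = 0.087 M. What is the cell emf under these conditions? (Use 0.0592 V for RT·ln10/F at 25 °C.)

The Ag⁺/Ag couple has the higher reduction potential and acts as the cathode, so E°_cell = +0.80 − (-1.18) = 1.98 V.
Balancing electrons gives n = 2; the reaction quotient is Q = [Mn²⁺]/[Ag⁺]^2 = 0.0199.
At 25 °C, E = E° − (0.0592/n) log Q = 1.98 − (0.0592/2)(-1.700) = 1.980 + 0.050 = 2.030 V.

2.03 V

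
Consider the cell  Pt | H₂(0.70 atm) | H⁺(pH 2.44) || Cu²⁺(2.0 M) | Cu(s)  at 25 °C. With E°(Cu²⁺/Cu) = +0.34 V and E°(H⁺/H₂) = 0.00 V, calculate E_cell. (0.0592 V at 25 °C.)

0.49 V

The Cu²⁺/Cu couple is the cathode, so E°_cell = 0.34 V; n = 2.
[H⁺] = 10^(−2.44) = 0.0036 M, and Q = [H⁺]^2 / ([Cu²⁺]·P(H₂)) = 9.42 × 10^-6.
E = E° − (0.0592/2) log Q = 0.34 − (0.0592/2)(-5.026) = 0.489 V.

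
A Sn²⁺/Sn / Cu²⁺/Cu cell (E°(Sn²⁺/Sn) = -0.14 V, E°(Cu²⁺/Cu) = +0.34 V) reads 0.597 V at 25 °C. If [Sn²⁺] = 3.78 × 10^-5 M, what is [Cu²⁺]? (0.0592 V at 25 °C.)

0.34 M

From the Nernst equation, log Q = n(E° − E)/0.0592 = 2(0.48 − 0.597)/0.0592 = -3.953, so Q = 1.12 × 10^-4.
With Q = [Sn²⁺]/[Cu²⁺] and the known concentrations, [Cu²⁺] in the denominator gives [Cu²⁺] = 0.34 M.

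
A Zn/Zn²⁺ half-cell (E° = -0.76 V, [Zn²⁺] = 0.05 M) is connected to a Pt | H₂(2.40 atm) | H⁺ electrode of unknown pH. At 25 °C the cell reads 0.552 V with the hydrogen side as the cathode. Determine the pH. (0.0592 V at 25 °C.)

E°_cell = 0.76 V and n = 2.
log Q = n(E° − E)/0.0592 = 2×(0.76 − 0.552)/0.0592 = 7.027.
With Q = [Zn²⁺]·P(H₂) / [H⁺]^2, solving for [H⁺] gives log[H⁺] = -3.974, so pH = 3.97.

pH = 3.97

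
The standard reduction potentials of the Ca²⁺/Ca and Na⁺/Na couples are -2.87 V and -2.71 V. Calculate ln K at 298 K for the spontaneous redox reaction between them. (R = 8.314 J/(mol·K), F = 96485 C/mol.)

E°_cell = -2.71 − (-2.87) = 0.16 V, with n = 2 electrons transferred.
At equilibrium E = 0, so the Nernst equation gives ln K = nFE°/RT = (2)(96485)(0.16)/((8.314)(298)) = 12.46.

ln K = 12.5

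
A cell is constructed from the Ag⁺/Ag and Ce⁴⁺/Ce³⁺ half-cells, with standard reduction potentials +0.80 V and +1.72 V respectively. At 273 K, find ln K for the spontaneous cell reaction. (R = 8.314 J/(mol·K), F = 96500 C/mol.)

E°_cell = +1.72 − (+0.80) = 0.92 V, with n = 1 electron transferred.
At equilibrium E = 0, so the Nernst equation gives ln K = nFE°/RT = (1)(96500)(0.92)/((8.314)(273)) = 39.11.

ln K = 39.1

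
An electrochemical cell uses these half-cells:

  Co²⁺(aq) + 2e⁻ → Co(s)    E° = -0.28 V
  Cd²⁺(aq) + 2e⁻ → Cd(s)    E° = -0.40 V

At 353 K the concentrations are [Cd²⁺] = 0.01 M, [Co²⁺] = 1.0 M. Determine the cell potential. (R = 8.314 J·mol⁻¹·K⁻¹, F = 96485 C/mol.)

0.190 V

The Co²⁺/Co couple has the higher reduction potential and acts as the cathode, so E°_cell = -0.28 − (-0.40) = 0.12 V.
Balancing electrons gives n = 2; the reaction quotient is Q = [Cd²⁺]/[Co²⁺] = 0.0100.
E = E° − (RT/nF) ln Q = 0.12 − (8.314×353)/(2×96485) × (-4.605) = 0.120 + 0.070 = 0.190 V.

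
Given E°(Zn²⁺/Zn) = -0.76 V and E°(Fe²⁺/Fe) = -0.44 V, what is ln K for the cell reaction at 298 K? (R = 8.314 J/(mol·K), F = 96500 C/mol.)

ln K = 24.9

E°_cell = -0.44 − (-0.76) = 0.32 V, with n = 2 electrons transferred.
At equilibrium E = 0, so the Nernst equation gives ln K = nFE°/RT = (2)(96500)(0.32)/((8.314)(298)) = 24.93.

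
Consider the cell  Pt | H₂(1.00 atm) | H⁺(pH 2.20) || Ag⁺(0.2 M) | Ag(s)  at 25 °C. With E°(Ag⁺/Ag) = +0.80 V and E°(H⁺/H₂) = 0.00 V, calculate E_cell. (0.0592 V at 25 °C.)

0.89 V

The Ag⁺/Ag couple is the cathode, so E°_cell = 0.80 V; n = 2.
[H⁺] = 10^(−2.20) = 0.0063 M, and Q = [H⁺]^2 / ([Ag⁺]^2·P(H₂)) = 9.95 × 10^-4.
E = E° − (0.0592/2) log Q = 0.80 − (0.0592/2)(-3.002) = 0.889 V.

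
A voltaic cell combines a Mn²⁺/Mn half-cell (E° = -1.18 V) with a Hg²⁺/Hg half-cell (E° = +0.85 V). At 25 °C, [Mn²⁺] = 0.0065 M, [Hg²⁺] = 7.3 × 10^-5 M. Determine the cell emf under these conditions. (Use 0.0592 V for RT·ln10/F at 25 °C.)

The Hg²⁺/Hg couple has the higher reduction potential and acts as the cathode, so E°_cell = +0.85 − (-1.18) = 2.03 V.
Balancing electrons gives n = 2; the reaction quotient is Q = [Mn²⁺]/[Hg²⁺] = 89.0.
At 25 °C, E = E° − (0.0592/n) log Q = 2.03 − (0.0592/2)(1.950) = 2.030 − 0.058 = 1.972 V.

1.97 V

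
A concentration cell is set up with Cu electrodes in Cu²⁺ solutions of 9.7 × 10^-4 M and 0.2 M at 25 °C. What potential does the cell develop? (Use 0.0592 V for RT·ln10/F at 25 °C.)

0.068 V

Both half-cells are Cu²⁺/Cu, so E°_cell = 0. The concentrated side is the cathode; the cell reaction moves Cu²⁺ from high to low concentration with n = 2.
Q = [Cu²⁺]_dilute/[Cu²⁺]_conc = 9.7 × 10^-4/0.2 = 0.00485.
E = 0 − (0.0592/2) log Q = −(0.0592/2)(-2.314) = 0.0685 V.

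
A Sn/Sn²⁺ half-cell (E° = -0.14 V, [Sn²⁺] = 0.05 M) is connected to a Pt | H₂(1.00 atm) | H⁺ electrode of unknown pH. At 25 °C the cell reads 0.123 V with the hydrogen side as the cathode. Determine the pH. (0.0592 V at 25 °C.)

pH = 0.94

E°_cell = 0.14 V and n = 2.
log Q = n(E° − E)/0.0592 = 2×(0.14 − 0.123)/0.0592 = 0.574.
With Q = [Sn²⁺]·P(H₂) / [H⁺]^2, solving for [H⁺] gives log[H⁺] = -0.938, so pH = 0.94.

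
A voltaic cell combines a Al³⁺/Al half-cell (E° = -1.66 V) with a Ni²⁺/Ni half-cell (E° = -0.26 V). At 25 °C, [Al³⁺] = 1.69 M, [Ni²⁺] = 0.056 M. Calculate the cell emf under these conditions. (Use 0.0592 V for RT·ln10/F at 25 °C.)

1.36 V

The Ni²⁺/Ni couple has the higher reduction potential and acts as the cathode, so E°_cell = -0.26 − (-1.66) = 1.40 V.
Balancing electrons gives n = 6; the reaction quotient is Q = [Al³⁺]^2/[Ni²⁺]^3 = 1.63 × 10^4.
At 25 °C, E = E° − (0.0592/n) log Q = 1.40 − (0.0592/6)(4.211) = 1.400 − 0.042 = 1.358 V.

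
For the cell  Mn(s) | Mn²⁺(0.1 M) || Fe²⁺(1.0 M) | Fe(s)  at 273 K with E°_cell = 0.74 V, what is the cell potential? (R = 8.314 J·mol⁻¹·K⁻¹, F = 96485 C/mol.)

Balancing electrons gives n = 2; the reaction quotient is Q = [Mn²⁺]/[Fe²⁺] = 0.100.
E = E° − (RT/nF) ln Q = 0.74 − (8.314×273)/(2×96485) × (-2.303) = 0.740 + 0.027 = 0.767 V.

0.767 V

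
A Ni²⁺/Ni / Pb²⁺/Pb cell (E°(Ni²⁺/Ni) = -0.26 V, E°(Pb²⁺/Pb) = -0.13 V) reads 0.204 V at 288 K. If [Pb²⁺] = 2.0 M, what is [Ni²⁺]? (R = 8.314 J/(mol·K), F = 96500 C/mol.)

0.0051 M

From the Nernst equation, ln Q = nF(E° − E)/RT = 2×96500×(0.13 − 0.204)/(8.314×288) = -5.965, so Q = 0.00257.
With Q = [Ni²⁺]/[Pb²⁺] and the known concentrations, [Ni²⁺] in the numerator gives [Ni²⁺] = 0.0051 M.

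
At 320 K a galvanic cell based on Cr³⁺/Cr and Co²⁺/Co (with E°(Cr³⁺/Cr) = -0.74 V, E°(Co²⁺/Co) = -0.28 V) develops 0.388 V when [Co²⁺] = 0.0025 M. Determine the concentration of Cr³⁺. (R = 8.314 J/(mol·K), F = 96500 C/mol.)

0.32 M

From the Nernst equation, ln Q = nF(E° − E)/RT = 6×96500×(0.46 − 0.388)/(8.314×320) = 15.669, so Q = 6.38 × 10^6.
With Q = [Cr³⁺]^2/[Co²⁺]^3 and the known concentrations, [Cr³⁺]^2 in the numerator gives [Cr³⁺] = 0.32 M.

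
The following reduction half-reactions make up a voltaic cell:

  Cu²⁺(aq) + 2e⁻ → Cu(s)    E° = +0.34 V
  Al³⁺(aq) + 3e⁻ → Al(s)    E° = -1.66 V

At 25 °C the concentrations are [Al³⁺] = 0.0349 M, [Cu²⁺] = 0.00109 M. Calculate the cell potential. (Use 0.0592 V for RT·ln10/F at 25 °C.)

1.94 V

The Cu²⁺/Cu couple has the higher reduction potential and acts as the cathode, so E°_cell = +0.34 − (-1.66) = 2.00 V.
Balancing electrons gives n = 6; the reaction quotient is Q = [Al³⁺]^2/[Cu²⁺]^3 = 9.41 × 10^5.
At 25 °C, E = E° − (0.0592/n) log Q = 2.00 − (0.0592/6)(5.973) = 2.000 − 0.059 = 1.941 V.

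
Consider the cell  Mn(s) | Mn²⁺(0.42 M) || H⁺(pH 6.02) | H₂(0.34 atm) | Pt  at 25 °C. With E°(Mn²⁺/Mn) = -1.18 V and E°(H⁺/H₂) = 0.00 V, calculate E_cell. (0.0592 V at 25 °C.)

0.85 V

The hydrogen couple is the cathode, so E°_cell = 1.18 V; n = 2.
[H⁺] = 10^(−6.02) = 9.5 × 10^-7 M, and Q = [Mn²⁺]·P(H₂) / [H⁺]^2 = 1.57 × 10^11.
E = E° − (0.0592/2) log Q = 1.18 − (0.0592/2)(11.195) = 0.849 V.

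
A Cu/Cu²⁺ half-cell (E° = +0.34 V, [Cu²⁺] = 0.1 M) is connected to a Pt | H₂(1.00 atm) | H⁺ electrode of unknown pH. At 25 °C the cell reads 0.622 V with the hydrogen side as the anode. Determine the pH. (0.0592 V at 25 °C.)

pH = 5.26

E°_cell = 0.34 V and n = 2.
log Q = n(E° − E)/0.0592 = 2×(0.34 − 0.622)/0.0592 = -9.527.
With Q = [H⁺]^2 / ([Cu²⁺]·P(H₂)), solving for [H⁺] gives log[H⁺] = -5.264, so pH = 5.26.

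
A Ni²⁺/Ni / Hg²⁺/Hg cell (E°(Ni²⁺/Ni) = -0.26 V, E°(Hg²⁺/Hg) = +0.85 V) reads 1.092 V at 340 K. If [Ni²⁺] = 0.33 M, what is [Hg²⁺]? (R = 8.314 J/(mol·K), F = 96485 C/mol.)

0.097 M

From the Nernst equation, ln Q = nF(E° − E)/RT = 2×96485×(1.11 − 1.092)/(8.314×340) = 1.229, so Q = 3.42.
With Q = [Ni²⁺]/[Hg²⁺] and the known concentrations, [Hg²⁺] in the denominator gives [Hg²⁺] = 0.097 M.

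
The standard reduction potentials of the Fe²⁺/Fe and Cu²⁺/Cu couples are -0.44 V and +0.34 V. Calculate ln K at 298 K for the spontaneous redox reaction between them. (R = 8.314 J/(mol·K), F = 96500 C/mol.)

E°_cell = +0.34 − (-0.44) = 0.78 V, with n = 2 electrons transferred.
At equilibrium E = 0, so the Nernst equation gives ln K = nFE°/RT = (2)(96500)(0.78)/((8.314)(298)) = 60.76.

ln K = 60.8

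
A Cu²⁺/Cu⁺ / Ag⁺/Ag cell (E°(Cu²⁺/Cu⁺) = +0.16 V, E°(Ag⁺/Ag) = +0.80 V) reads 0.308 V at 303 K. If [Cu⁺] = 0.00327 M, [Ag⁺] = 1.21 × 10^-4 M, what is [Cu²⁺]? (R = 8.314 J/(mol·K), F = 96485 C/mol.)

From the Nernst equation, ln Q = nF(E° − E)/RT = 1×96485×(0.64 − 0.308)/(8.314×303) = 12.716, so Q = 3.33 × 10^5.
With Q = [Cu²⁺]/([Cu⁺]·[Ag⁺]) and the known concentrations, [Cu²⁺] in the numerator gives [Cu²⁺] = 0.13 M.

0.13 M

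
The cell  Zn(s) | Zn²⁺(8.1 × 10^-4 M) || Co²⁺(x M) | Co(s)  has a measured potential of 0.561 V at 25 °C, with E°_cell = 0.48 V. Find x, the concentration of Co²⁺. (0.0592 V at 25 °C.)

From the Nernst equation, log Q = n(E° − E)/0.0592 = 2(0.48 − 0.561)/0.0592 = -2.736, so Q = 0.00183.
With Q = [Zn²⁺]/[Co²⁺] and the known concentrations, [Co²⁺] in the denominator gives [Co²⁺] = 0.44 M.

0.44 M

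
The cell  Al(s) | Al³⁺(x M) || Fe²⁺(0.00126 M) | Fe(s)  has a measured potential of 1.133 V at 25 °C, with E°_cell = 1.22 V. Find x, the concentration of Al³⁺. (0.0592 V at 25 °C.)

From the Nernst equation, log Q = n(E° − E)/0.0592 = 6(1.22 − 1.133)/0.0592 = 8.818, so Q = 6.57 × 10^8.
With Q = [Al³⁺]^2/[Fe²⁺]^3 and the known concentrations, [Al³⁺]^2 in the numerator gives [Al³⁺] = 1.1 M.

1.1 M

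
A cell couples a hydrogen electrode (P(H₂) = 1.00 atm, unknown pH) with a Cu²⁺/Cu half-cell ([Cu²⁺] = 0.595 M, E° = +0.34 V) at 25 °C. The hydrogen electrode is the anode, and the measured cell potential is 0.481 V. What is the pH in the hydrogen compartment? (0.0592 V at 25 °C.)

pH = 2.49

E°_cell = 0.34 V and n = 2.
log Q = n(E° − E)/0.0592 = 2×(0.34 − 0.481)/0.0592 = -4.764.
With Q = [H⁺]^2 / ([Cu²⁺]·P(H₂)), solving for [H⁺] gives log[H⁺] = -2.494, so pH = 2.49.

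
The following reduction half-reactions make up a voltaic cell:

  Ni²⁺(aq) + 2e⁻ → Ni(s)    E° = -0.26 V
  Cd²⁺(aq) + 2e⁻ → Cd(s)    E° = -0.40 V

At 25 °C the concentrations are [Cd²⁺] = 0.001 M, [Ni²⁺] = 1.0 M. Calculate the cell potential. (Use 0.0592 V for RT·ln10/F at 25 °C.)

0.229 V

The Ni²⁺/Ni couple has the higher reduction potential and acts as the cathode, so E°_cell = -0.26 − (-0.40) = 0.14 V.
Balancing electrons gives n = 2; the reaction quotient is Q = [Cd²⁺]/[Ni²⁺] = 0.00100.
At 25 °C, E = E° − (0.0592/n) log Q = 0.14 − (0.0592/2)(-3.000) = 0.140 + 0.089 = 0.229 V.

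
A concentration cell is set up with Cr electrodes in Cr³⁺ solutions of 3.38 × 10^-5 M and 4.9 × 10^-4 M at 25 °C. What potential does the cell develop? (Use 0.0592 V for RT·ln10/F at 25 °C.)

0.023 V

Both half-cells are Cr³⁺/Cr, so E°_cell = 0. The concentrated side is the cathode; the cell reaction moves Cr³⁺ from high to low concentration with n = 3.
Q = [Cr³⁺]_dilute/[Cr³⁺]_conc = 3.38 × 10^-5/4.9 × 10^-4 = 0.0690.
E = 0 − (0.0592/3) log Q = −(0.0592/3)(-1.161) = 0.0229 V.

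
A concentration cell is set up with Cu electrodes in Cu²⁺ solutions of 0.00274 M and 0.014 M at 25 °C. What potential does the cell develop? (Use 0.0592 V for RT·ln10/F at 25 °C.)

0.021 V

Both half-cells are Cu²⁺/Cu, so E°_cell = 0. The concentrated side is the cathode; the cell reaction moves Cu²⁺ from high to low concentration with n = 2.
Q = [Cu²⁺]_dilute/[Cu²⁺]_conc = 0.00274/0.014 = 0.196.
E = 0 − (0.0592/2) log Q = −(0.0592/2)(-0.708) = 0.0210 V.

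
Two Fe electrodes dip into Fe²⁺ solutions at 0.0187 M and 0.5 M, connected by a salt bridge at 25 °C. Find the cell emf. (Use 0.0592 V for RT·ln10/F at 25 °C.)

0.042 V

Both half-cells are Fe²⁺/Fe, so E°_cell = 0. The concentrated side is the cathode; the cell reaction moves Fe²⁺ from high to low concentration with n = 2.
Q = [Fe²⁺]_dilute/[Fe²⁺]_conc = 0.0187/0.5 = 0.0374.
E = 0 − (0.0592/2) log Q = −(0.0592/2)(-1.427) = 0.0422 V.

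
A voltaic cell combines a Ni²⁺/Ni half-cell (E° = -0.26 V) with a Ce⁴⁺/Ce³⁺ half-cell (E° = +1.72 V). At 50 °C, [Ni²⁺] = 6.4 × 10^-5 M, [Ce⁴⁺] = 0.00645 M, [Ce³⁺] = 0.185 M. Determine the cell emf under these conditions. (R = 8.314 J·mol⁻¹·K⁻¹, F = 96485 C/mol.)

The Ce⁴⁺/Ce³⁺ couple has the higher reduction potential and acts as the cathode, so E°_cell = +1.72 − (-0.26) = 1.98 V.
Balancing electrons gives n = 2; the reaction quotient is Q = [Ni²⁺]·[Ce³⁺]^2/[Ce⁴⁺]^2 = 0.0527.
E = E° − (RT/nF) ln Q = 1.98 − (8.314×323)/(2×96485) × (-2.944) = 1.980 + 0.041 = 2.021 V.

2.02 V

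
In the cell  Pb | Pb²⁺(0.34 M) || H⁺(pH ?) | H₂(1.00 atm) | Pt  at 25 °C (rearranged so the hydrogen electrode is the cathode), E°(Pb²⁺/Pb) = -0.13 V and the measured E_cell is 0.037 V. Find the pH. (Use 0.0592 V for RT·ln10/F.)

pH = 1.81

E°_cell = 0.13 V and n = 2.
log Q = n(E° − E)/0.0592 = 2×(0.13 − 0.037)/0.0592 = 3.142.
With Q = [Pb²⁺]·P(H₂) / [H⁺]^2, solving for [H⁺] gives log[H⁺] = -1.805, so pH = 1.81.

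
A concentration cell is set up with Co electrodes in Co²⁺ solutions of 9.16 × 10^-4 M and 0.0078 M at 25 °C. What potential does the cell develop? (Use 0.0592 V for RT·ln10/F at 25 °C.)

Both half-cells are Co²⁺/Co, so E°_cell = 0. The concentrated side is the cathode; the cell reaction moves Co²⁺ from high to low concentration with n = 2.
Q = [Co²⁺]_dilute/[Co²⁺]_conc = 9.16 × 10^-4/0.0078 = 0.117.
E = 0 − (0.0592/2) log Q = −(0.0592/2)(-0.930) = 0.0275 V.

0.028 V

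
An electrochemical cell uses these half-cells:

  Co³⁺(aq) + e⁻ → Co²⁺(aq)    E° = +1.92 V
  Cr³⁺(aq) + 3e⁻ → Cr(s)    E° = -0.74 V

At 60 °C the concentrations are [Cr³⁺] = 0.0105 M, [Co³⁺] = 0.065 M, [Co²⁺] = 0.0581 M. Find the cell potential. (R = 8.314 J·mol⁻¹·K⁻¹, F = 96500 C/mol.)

2.71 V

The Co³⁺/Co²⁺ couple has the higher reduction potential and acts as the cathode, so E°_cell = +1.92 − (-0.74) = 2.66 V.
Balancing electrons gives n = 3; the reaction quotient is Q = [Cr³⁺]·[Co²⁺]^3/[Co³⁺]^3 = 0.00750.
E = E° − (RT/nF) ln Q = 2.66 − (8.314×333)/(3×96500) × (-4.893) = 2.660 + 0.047 = 2.707 V.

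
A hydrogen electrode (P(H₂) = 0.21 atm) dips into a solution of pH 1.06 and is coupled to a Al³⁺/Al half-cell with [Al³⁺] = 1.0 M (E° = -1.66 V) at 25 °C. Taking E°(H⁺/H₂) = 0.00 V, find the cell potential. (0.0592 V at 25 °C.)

The hydrogen couple is the cathode, so E°_cell = 1.66 V; n = 6.
[H⁺] = 10^(−1.06) = 0.087 M, and Q = [Al³⁺]^2·P(H₂)^3 / [H⁺]^6 = 2.12 × 10^4.
E = E° − (0.0592/6) log Q = 1.66 − (0.0592/6)(4.327) = 1.617 V.

1.62 V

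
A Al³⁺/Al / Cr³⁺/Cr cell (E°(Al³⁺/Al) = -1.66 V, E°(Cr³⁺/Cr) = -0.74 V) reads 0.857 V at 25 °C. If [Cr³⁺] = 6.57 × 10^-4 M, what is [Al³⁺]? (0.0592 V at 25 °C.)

From the Nernst equation, log Q = n(E° − E)/0.0592 = 3(0.92 − 0.857)/0.0592 = 3.193, so Q = 1560.
With Q = [Al³⁺]/[Cr³⁺] and the known concentrations, [Al³⁺] in the numerator gives [Al³⁺] = 1.0 M.

1.0 M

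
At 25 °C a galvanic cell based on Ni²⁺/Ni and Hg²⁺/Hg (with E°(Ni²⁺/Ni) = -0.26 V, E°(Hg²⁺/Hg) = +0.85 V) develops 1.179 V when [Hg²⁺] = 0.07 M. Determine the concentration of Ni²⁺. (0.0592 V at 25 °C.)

From the Nernst equation, log Q = n(E° − E)/0.0592 = 2(1.11 − 1.179)/0.0592 = -2.331, so Q = 0.00467.
With Q = [Ni²⁺]/[Hg²⁺] and the known concentrations, [Ni²⁺] in the numerator gives [Ni²⁺] = 3.3 × 10^-4 M.

3.3 × 10^-4 M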